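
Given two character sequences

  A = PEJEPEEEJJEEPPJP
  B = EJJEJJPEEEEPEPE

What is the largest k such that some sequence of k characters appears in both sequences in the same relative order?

One common subsequence of length 10: E (A #2, B #1) → J (A #3, B #3) → E (A #4, B #4) → P (A #5, B #7) → E (A #6, B #8) → E (A #7, B #9) → E (A #8, B #10) → E (A #11, B #11) → E (A #12, B #13) → P (A #13, B #14). dp[16][15] = 10 confirms this is the maximum.

10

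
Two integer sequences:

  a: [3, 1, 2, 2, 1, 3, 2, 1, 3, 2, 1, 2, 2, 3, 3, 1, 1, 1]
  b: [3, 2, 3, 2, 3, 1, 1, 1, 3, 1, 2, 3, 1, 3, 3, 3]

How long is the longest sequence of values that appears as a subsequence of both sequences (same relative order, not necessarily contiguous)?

Match 3 at a[1]=b[1], 2 at a[3]=b[2], 2 at a[4]=b[4], 1 at a[5]=b[8], 3 at a[6]=b[9], 2 at a[7]=b[11], 1 at a[8]=b[13], 3 at a[9]=b[14], 3 at a[14]=b[15], 3 at a[15]=b[16] — 10 values in the same relative order in both. The LCS DP gives dp[18][16] = 10, so this is optimal.

10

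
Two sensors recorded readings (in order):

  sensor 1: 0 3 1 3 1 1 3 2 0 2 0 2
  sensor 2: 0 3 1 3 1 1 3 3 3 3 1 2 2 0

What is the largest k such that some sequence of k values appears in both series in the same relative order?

Pick 0 (sensor 1 #1, sensor 2 #1) → 3 (sensor 1 #2, sensor 2 #2) → 1 (sensor 1 #3, sensor 2 #3) → 3 (sensor 1 #4, sensor 2 #4) → 1 (sensor 1 #5, sensor 2 #5) → 1 (sensor 1 #6, sensor 2 #6) → 3 (sensor 1 #7, sensor 2 #10) → 2 (sensor 1 #8, sensor 2 #12) → 2 (sensor 1 #10, sensor 2 #13) → 0 (sensor 1 #11, sensor 2 #14); all 10 values appear in both, in order. Since dp[12][14] = 10, nothing longer is possible.

10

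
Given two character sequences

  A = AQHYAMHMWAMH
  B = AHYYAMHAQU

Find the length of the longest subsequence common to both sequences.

Taking A at A[1]=B[1]; then H at A[3]=B[2]; then Y at A[4]=B[4]; then A at A[5]=B[5]; then M at A[6]=B[6]; then H at A[7]=B[7]; then A at A[10]=B[8] gives a common subsequence of length 7, and the DP table's final entry dp[12][10] is also 7, so no common subsequence is longer.

7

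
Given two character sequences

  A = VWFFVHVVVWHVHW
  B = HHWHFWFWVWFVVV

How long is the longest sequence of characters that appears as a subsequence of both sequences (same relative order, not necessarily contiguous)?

Taking W (A #2, B #3); then F (A #3, B #5); then F (A #4, B #7); then V (A #5, B #9); then V (A #8, B #12); then V (A #9, B #13); then V (A #12, B #14) gives a common subsequence of length 7. Since dp[14][14] = 7, nothing longer is possible.

7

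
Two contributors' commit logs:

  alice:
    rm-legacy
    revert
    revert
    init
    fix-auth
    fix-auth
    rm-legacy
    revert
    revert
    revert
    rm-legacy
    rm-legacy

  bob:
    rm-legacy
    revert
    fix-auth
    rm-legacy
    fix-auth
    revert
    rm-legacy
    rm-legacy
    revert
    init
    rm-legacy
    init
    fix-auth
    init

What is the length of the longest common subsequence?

Pick rm-legacy at alice[1]=bob[1]; then revert at alice[3]=bob[2]; then fix-auth at alice[5]=bob[3]; then fix-auth at alice[6]=bob[5]; then rm-legacy at alice[7]=bob[8]; then revert at alice[8]=bob[9]; then rm-legacy at alice[11]=bob[11]; all 7 commits appear in both, in order. dp[12][14] = 7 confirms this is the maximum.

7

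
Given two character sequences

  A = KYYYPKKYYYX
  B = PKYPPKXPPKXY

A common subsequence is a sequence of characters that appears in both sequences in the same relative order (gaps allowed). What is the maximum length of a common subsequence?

Taking K [1,2] → Y [2,3] → P [5,5] → K [6,6] → K [7,10] → Y [10,12] gives a common subsequence of length 6. Since dp[11][12] = 6, nothing longer is possible.

6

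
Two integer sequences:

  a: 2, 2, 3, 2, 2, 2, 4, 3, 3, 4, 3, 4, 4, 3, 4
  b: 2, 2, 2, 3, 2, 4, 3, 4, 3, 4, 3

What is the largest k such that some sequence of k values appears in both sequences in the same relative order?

10

Pick 2 (a #1, b #2) → 2 (a #2, b #3) → 3 (a #3, b #4) → 2 (a #6, b #5) → 4 (a #7, b #6) → 3 (a #9, b #7) → 4 (a #10, b #8) → 3 (a #11, b #9) → 4 (a #13, b #10) → 3 (a #14, b #11); all 10 values appear in both, in order. The LCS DP gives dp[15][11] = 10, so this is optimal.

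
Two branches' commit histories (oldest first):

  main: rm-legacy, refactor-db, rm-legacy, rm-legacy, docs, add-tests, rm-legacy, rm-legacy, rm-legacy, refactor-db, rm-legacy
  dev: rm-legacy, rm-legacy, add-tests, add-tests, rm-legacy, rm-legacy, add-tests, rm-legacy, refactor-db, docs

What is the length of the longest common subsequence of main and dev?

7

Pick rm-legacy at main[1]=dev[1]; then rm-legacy at main[3]=dev[2]; then add-tests at main[6]=dev[4]; then rm-legacy at main[7]=dev[5]; then rm-legacy at main[8]=dev[6]; then rm-legacy at main[9]=dev[8]; then refactor-db at main[10]=dev[9]; all 7 commits appear in both, in order. dp[11][10] = 7 confirms this is the maximum.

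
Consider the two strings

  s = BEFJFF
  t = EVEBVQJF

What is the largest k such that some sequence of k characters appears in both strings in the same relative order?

One common subsequence of length 3: B at s[1]=t[4]; then J at s[4]=t[7]; then F at s[6]=t[8], and the DP table's final entry dp[6][8] is also 3, so no common subsequence is longer.

3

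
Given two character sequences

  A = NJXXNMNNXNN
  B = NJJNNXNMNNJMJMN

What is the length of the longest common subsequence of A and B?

8

Taking N (A #1, B #1), then J (A #2, B #3), then X (A #4, B #6), then N (A #5, B #7), then M (A #6, B #8), then N (A #7, B #9), then N (A #8, B #10), then N (A #11, B #15) gives a common subsequence of length 8. dp[11][15] = 8 confirms this is the maximum.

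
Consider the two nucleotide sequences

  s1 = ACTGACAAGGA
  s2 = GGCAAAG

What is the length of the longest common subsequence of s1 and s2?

5

One common subsequence of length 5: C at s1[2]=s2[3], A at s1[5]=s2[4], A at s1[7]=s2[5], A at s1[8]=s2[6], G at s1[10]=s2[7], and the DP table's final entry dp[11][7] is also 5, so no common subsequence is longer.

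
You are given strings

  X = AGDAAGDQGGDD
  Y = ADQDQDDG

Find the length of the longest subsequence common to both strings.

Taking A at X[1]=Y[1] → D at X[3]=Y[2] → D at X[7]=Y[4] → Q at X[8]=Y[5] → D at X[11]=Y[6] → D at X[12]=Y[7] gives a common subsequence of length 6, and the DP table's final entry dp[12][8] is also 6, so no common subsequence is longer.

6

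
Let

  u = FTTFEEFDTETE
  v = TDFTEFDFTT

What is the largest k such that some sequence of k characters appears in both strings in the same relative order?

Taking F [1,3] → T [3,4] → E [6,5] → F [7,6] → D [8,7] → T [9,9] → T [11,10] gives a common subsequence of length 7. dp[12][10] = 7 confirms this is the maximum.

7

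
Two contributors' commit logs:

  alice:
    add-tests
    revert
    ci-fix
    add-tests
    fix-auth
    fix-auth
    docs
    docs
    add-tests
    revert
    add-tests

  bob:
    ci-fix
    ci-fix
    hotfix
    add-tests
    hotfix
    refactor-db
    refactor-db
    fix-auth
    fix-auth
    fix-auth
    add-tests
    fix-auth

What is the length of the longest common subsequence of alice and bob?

Pick ci-fix at alice[3]=bob[2], add-tests at alice[4]=bob[4], fix-auth at alice[5]=bob[9], fix-auth at alice[6]=bob[10], add-tests at alice[9]=bob[11]; all 5 commits appear in both, in order. dp[11][12] = 5 confirms this is the maximum.

5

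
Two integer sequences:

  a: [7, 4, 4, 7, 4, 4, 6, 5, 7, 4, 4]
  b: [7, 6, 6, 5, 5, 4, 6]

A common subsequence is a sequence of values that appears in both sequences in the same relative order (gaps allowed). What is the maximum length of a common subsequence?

Match 7 at a[1]=b[1] → 6 at a[7]=b[3] → 5 at a[8]=b[5] → 4 at a[10]=b[6] — 4 values in the same relative order in both. Since dp[11][7] = 4, nothing longer is possible.

4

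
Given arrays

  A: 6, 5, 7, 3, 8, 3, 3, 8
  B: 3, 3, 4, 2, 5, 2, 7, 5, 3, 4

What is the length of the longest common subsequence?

Match 5 (A #2, B #5) → 7 (A #3, B #7) → 3 (A #4, B #9) — 3 values in the same relative order in both. Since dp[8][10] = 3, nothing longer is possible.

3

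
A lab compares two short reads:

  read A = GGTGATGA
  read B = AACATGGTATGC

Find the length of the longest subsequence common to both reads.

Let dp[i][j] be the LCS length of the first i bases of read A and the first j bases of read B. dp[i][j] = dp[i-1][j-1]+1 when the i-th and j-th bases match, else max(dp[i-1][j], dp[i][j-1]).
    ·  A  A  C  A  T  G  G  T  A  T  G  C
 ·  0  0  0  0  0  0  0  0  0  0  0  0  0
 G  0  0  0  0  0  0  1  1  1  1  1  1  1
 G  0  0  0  0  0  0  1  2  2  2  2  2  2
 T  0  0  0  0  0  1  1  2  3  3  3  3  3
 G  0  0  0  0  0  1  2  2  3  3  3  4  4
 A  0  1  1  1  1  1  2  2  3  4  4  4  4
 T  0  1  1  1  1  2  2  2  3  4  5  5  5
 G  0  1  1  1  1  2  3  3  3  4  5  6  6
 A  0  1  2  2  2  2  3  3  3  4  5  6  6
dp[8][12] = 6. One LCS (by backtracking along matches): GGTATG.

6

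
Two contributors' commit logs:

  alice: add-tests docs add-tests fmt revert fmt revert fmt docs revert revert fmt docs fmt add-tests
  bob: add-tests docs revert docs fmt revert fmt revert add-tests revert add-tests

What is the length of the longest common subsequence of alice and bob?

9

One common subsequence of length 9: add-tests [1,1]; then docs [2,2]; then revert [5,3]; then fmt [6,5]; then revert [7,6]; then fmt [8,7]; then revert [10,8]; then revert [11,10]; then add-tests [15,11]. The LCS DP gives dp[15][11] = 9, so this is optimal.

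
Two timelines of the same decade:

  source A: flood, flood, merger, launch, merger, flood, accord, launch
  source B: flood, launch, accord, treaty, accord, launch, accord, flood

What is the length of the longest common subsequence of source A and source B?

One common subsequence of length 4: flood at source A[2]=source B[1], then launch at source A[4]=source B[2], then accord at source A[7]=source B[5], then launch at source A[8]=source B[6]. The LCS DP gives dp[8][8] = 4, so this is optimal.

4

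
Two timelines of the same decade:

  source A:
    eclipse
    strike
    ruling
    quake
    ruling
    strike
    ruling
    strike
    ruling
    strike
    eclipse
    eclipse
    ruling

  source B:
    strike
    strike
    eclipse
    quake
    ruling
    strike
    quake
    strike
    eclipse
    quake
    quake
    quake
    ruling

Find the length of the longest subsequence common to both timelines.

Match eclipse at source A[1]=source B[3], then quake at source A[4]=source B[4], then ruling at source A[5]=source B[5], then strike at source A[6]=source B[6], then strike at source A[10]=source B[8], then eclipse at source A[11]=source B[9], then ruling at source A[13]=source B[13] — 7 events in the same relative order in both. Since dp[13][13] = 7, nothing longer is possible.

7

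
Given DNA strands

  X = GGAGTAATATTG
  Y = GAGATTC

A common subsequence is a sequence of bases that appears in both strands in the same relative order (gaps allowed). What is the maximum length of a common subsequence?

6

Let dp[i][j] be the LCS length of the first i bases of X and the first j bases of Y. dp[i][j] = dp[i-1][j-1]+1 when the i-th and j-th bases match, else max(dp[i-1][j], dp[i][j-1]).
    ·  G  A  G  A  T  T  C
 ·  0  0  0  0  0  0  0  0
 G  0  1  1  1  1  1  1  1
 G  0  1  1  2  2  2  2  2
 A  0  1  2  2  3  3  3  3
 G  0  1  2  3  3  3  3  3
 T  0  1  2  3  3  4  4  4
 A  0  1  2  3  4  4  4  4
 A  0  1  2  3  4  4  4  4
 T  0  1  2  3  4  5  5  5
 A  0  1  2  3  4  5  5  5
 T  0  1  2  3  4  5  6  6
 T  0  1  2  3  4  5  6  6
 G  0  1  2  3  4  5  6  6
dp[12][7] = 6. One LCS (by backtracking along matches): GAGATT.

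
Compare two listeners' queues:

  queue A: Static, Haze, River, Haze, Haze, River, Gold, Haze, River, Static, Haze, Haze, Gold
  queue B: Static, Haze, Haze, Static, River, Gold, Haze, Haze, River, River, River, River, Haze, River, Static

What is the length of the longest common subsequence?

Taking Static [1,1] → Haze [2,3] → River [3,5] → Haze [4,7] → Haze [5,8] → River [6,12] → Haze [8,13] → River [9,14] → Static [10,15] gives a common subsequence of length 9. dp[13][15] = 9 confirms this is the maximum.

9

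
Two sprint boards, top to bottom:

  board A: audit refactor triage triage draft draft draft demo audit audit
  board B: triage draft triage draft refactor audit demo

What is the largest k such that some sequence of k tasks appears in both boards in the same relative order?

Pick triage [3,1]; then triage [4,3]; then draft [5,4]; then demo [8,7]; all 4 tasks appear in both, in order. Since dp[10][7] = 4, nothing longer is possible.

4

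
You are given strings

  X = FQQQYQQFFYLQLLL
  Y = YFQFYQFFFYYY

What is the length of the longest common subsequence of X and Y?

Match F [1,2]; then Q [2,3]; then Y [5,5]; then Q [6,6]; then F [8,8]; then F [9,9]; then Y [10,12] — 7 characters in the same relative order in both. Since dp[15][12] = 7, nothing longer is possible.

7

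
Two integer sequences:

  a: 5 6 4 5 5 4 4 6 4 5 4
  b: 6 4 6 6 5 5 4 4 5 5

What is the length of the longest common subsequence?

One common subsequence of length 7: 6 (a #2, b #1), then 4 (a #3, b #2), then 5 (a #4, b #5), then 5 (a #5, b #6), then 4 (a #6, b #7), then 4 (a #7, b #8), then 5 (a #10, b #10), and the DP table's final entry dp[11][10] is also 7, so no common subsequence is longer.

7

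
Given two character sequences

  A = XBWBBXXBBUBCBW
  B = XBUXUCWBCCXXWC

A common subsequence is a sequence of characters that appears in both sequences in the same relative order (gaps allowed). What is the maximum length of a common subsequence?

7

One common subsequence of length 7: X at A[1]=B[1], then B at A[2]=B[2], then W at A[3]=B[7], then B at A[4]=B[8], then X at A[6]=B[11], then X at A[7]=B[12], then C at A[12]=B[14], and the DP table's final entry dp[14][14] is also 7, so no common subsequence is longer.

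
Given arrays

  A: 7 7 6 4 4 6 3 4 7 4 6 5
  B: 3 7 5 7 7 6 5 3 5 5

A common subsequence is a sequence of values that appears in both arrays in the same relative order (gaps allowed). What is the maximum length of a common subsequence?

Taking 7 (A #1, B #4); then 7 (A #2, B #5); then 6 (A #3, B #6); then 3 (A #7, B #8); then 5 (A #12, B #10) gives a common subsequence of length 5. Since dp[12][10] = 5, nothing longer is possible.

5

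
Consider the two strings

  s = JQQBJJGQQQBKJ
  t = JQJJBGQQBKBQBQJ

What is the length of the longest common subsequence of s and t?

Match J (s #1, t #1), then Q (s #3, t #2), then J (s #5, t #3), then J (s #6, t #4), then G (s #7, t #6), then Q (s #8, t #7), then Q (s #9, t #8), then Q (s #10, t #12), then B (s #11, t #13), then J (s #13, t #15) — 10 characters in the same relative order in both. The LCS DP gives dp[13][15] = 10, so this is optimal.

10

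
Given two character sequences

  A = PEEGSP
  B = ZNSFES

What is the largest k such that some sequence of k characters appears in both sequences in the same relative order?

2

One common subsequence of length 2: E [3,5], S [5,6], and the DP table's final entry dp[6][6] is also 2, so no common subsequence is longer.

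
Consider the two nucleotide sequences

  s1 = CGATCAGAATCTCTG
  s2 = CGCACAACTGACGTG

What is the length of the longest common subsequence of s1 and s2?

Taking C at s1[1]=s2[1], G at s1[2]=s2[2], A at s1[3]=s2[4], C at s1[5]=s2[5], A at s1[8]=s2[6], A at s1[9]=s2[7], C at s1[11]=s2[8], T at s1[12]=s2[9], C at s1[13]=s2[12], T at s1[14]=s2[14], G at s1[15]=s2[15] gives a common subsequence of length 11, and the DP table's final entry dp[15][15] is also 11, so no common subsequence is longer.

11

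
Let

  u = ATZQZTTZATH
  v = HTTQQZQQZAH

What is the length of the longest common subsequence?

Let dp[i][j] be the LCS length of the first i characters of u and the first j characters of v. dp[i][j] = dp[i-1][j-1]+1 when the i-th and j-th characters match, else max(dp[i-1][j], dp[i][j-1]).
    ·  H  T  T  Q  Q  Z  Q  Q  Z  A  H
 ·  0  0  0  0  0  0  0  0  0  0  0  0
 A  0  0  0  0  0  0  0  0  0  0  1  1
 T  0  0  1  1  1  1  1  1  1  1  1  1
 Z  0  0  1  1  1  1  2  2  2  2  2  2
 Q  0  0  1  1  2  2  2  3  3  3  3  3
 Z  0  0  1  1  2  2  3  3  3  4  4  4
 T  0  0  1  2  2  2  3  3  3  4  4  4
 T  0  0  1  2  2  2  3  3  3  4  4  4
 Z  0  0  1  2  2  2  3  3  3  4  4  4
 A  0  0  1  2  2  2  3  3  3  4  5  5
 T  0  0  1  2  2  2  3  3  3  4  5  5
 H  0  1  1  2  2  2  3  3  3  4  5  6
dp[11][11] = 6. One LCS (by backtracking along matches): TZQZAH.

6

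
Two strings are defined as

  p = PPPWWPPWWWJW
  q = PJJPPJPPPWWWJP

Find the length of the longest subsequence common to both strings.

Pick P [1,4] → P [2,5] → P [3,7] → P [6,8] → P [7,9] → W [8,10] → W [9,11] → W [10,12] → J [11,13]; all 9 characters appear in both, in order. dp[12][14] = 9 confirms this is the maximum.

9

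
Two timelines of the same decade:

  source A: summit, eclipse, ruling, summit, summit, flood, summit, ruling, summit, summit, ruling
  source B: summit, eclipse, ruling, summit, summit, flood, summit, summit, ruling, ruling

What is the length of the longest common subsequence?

Match summit at source A[1]=source B[1], eclipse at source A[2]=source B[2], ruling at source A[3]=source B[3], summit at source A[4]=source B[4], summit at source A[5]=source B[5], flood at source A[6]=source B[6], summit at source A[7]=source B[8], ruling at source A[8]=source B[9], ruling at source A[11]=source B[10] — 9 events in the same relative order in both. The LCS DP gives dp[11][10] = 9, so this is optimal.

9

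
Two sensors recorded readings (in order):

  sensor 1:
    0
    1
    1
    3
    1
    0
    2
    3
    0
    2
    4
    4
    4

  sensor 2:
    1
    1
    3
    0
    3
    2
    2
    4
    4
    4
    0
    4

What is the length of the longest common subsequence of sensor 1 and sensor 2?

9

Match 1 [2,1], then 1 [3,2], then 3 [4,3], then 0 [6,4], then 2 [7,6], then 2 [10,7], then 4 [11,9], then 4 [12,10], then 4 [13,12] — 9 values in the same relative order in both, and the DP table's final entry dp[13][12] is also 9, so no common subsequence is longer.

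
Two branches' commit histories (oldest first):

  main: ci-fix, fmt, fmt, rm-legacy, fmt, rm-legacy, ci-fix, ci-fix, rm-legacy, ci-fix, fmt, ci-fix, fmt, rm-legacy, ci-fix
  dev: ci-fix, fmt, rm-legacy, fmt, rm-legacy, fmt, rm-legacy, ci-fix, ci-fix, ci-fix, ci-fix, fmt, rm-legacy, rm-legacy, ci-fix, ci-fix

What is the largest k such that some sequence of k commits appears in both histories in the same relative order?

Taking ci-fix at main[1]=dev[1]; then fmt at main[2]=dev[2]; then fmt at main[3]=dev[4]; then rm-legacy at main[4]=dev[5]; then fmt at main[5]=dev[6]; then rm-legacy at main[6]=dev[7]; then ci-fix at main[7]=dev[8]; then ci-fix at main[8]=dev[9]; then ci-fix at main[10]=dev[10]; then ci-fix at main[12]=dev[11]; then fmt at main[13]=dev[12]; then rm-legacy at main[14]=dev[14]; then ci-fix at main[15]=dev[16] gives a common subsequence of length 13, and the DP table's final entry dp[15][16] is also 13, so no common subsequence is longer.

13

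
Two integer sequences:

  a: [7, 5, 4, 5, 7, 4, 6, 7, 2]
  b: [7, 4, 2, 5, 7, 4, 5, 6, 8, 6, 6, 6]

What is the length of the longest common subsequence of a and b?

Pick 7 at a[1]=b[1], 4 at a[3]=b[2], 5 at a[4]=b[4], 7 at a[5]=b[5], 4 at a[6]=b[6], 6 at a[7]=b[12]; all 6 values appear in both, in order, and the DP table's final entry dp[9][12] is also 6, so no common subsequence is longer.

6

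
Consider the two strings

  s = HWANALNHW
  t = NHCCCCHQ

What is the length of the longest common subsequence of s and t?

Match H [1,2], H [8,7] — 2 characters in the same relative order in both. dp[9][8] = 2 confirms this is the maximum.

2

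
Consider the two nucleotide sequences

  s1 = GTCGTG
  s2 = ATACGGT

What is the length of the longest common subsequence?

Taking T at s1[2]=s2[2] → C at s1[3]=s2[4] → G at s1[4]=s2[6] → T at s1[5]=s2[7] gives a common subsequence of length 4. dp[6][7] = 4 confirms this is the maximum.

4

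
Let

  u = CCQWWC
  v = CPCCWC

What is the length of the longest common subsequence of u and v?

Let dp[i][j] be the LCS length of the first i characters of u and the first j characters of v. dp[i][j] = dp[i-1][j-1]+1 when the i-th and j-th characters match, else max(dp[i-1][j], dp[i][j-1]).
    ·  C  P  C  C  W  C
 ·  0  0  0  0  0  0  0
 C  0  1  1  1  1  1  1
 C  0  1  1  2  2  2  2
 Q  0  1  1  2  2  2  2
 W  0  1  1  2  2  3  3
 W  0  1  1  2  2  3  3
 C  0  1  1  2  3  3  4
dp[6][6] = 4. One LCS (by backtracking along matches): CCWC.

4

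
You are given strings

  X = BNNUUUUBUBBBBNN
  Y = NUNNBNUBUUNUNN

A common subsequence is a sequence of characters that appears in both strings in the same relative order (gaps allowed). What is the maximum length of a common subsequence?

8

One common subsequence of length 8: B at X[1]=Y[5], N at X[3]=Y[6], U at X[4]=Y[7], U at X[5]=Y[9], U at X[6]=Y[10], U at X[9]=Y[12], N at X[14]=Y[13], N at X[15]=Y[14]. dp[15][14] = 8 confirms this is the maximum.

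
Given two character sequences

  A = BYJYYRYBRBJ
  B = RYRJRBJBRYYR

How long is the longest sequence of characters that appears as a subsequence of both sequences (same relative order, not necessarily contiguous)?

Pick B at A[1]=B[6]; then J at A[3]=B[7]; then Y at A[5]=B[10]; then Y at A[7]=B[11]; then R at A[9]=B[12]; all 5 characters appear in both, in order. Since dp[11][12] = 5, nothing longer is possible.

5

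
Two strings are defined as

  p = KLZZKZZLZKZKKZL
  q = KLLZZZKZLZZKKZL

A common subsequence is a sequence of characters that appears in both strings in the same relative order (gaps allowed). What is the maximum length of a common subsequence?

Pick K at p[1]=q[1] → L at p[2]=q[3] → Z at p[3]=q[5] → Z at p[4]=q[6] → K at p[5]=q[7] → Z at p[7]=q[8] → L at p[8]=q[9] → Z at p[9]=q[10] → Z at p[11]=q[11] → K at p[12]=q[12] → K at p[13]=q[13] → Z at p[14]=q[14] → L at p[15]=q[15]; all 13 characters appear in both, in order. Since dp[15][15] = 13, nothing longer is possible.

13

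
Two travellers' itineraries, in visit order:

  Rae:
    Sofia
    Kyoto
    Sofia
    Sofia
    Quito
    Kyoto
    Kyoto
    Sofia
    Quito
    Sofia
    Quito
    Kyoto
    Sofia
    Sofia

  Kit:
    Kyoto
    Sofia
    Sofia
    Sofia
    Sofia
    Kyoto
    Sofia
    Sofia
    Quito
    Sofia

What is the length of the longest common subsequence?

8

Pick Sofia [1,3], Sofia [3,4], Sofia [4,5], Kyoto [7,6], Sofia [8,7], Sofia [10,8], Quito [11,9], Sofia [14,10]; all 8 stops appear in both, in order. dp[14][10] = 8 confirms this is the maximum.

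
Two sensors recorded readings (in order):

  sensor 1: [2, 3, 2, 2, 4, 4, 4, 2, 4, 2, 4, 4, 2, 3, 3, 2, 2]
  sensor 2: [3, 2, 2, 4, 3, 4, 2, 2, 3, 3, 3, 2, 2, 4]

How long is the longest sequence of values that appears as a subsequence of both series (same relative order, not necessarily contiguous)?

Pick 3 [2,1], then 2 [3,2], then 2 [4,3], then 4 [5,4], then 4 [7,6], then 2 [8,7], then 2 [10,8], then 3 [14,10], then 3 [15,11], then 2 [16,12], then 2 [17,13]; all 11 values appear in both, in order, and the DP table's final entry dp[17][14] is also 11, so no common subsequence is longer.

11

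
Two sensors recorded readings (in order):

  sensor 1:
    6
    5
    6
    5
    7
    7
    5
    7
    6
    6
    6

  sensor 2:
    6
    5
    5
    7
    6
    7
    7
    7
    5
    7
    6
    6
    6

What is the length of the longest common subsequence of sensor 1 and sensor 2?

Taking 6 [1,1], then 5 [2,3], then 6 [3,5], then 7 [5,7], then 7 [6,8], then 5 [7,9], then 7 [8,10], then 6 [9,11], then 6 [10,12], then 6 [11,13] gives a common subsequence of length 10. dp[11][13] = 10 confirms this is the maximum.

10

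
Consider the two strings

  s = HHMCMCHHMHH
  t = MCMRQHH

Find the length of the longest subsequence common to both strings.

5

Match M [3,1], C [4,2], M [5,3], H [10,6], H [11,7] — 5 characters in the same relative order in both. dp[11][7] = 5 confirms this is the maximum.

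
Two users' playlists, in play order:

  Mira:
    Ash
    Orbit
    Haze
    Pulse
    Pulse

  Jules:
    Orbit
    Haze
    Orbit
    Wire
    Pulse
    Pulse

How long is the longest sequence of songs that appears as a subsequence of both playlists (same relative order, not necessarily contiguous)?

4

Match Orbit (Mira #2, Jules #1), Haze (Mira #3, Jules #2), Pulse (Mira #4, Jules #5), Pulse (Mira #5, Jules #6) — 4 songs in the same relative order in both. The LCS DP gives dp[5][6] = 4, so this is optimal.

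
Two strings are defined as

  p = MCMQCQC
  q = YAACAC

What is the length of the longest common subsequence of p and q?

2

Taking C (p #2, q #4); then C (p #7, q #6) gives a common subsequence of length 2. The LCS DP gives dp[7][6] = 2, so this is optimal.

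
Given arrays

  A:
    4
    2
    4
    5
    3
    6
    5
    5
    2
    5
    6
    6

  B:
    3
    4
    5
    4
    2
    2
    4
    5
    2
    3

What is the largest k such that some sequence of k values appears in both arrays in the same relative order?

5

Let dp[i][j] be the LCS length of the first i values of A and the first j values of B. dp[i][j] = dp[i-1][j-1]+1 when the i-th and j-th values match, else max(dp[i-1][j], dp[i][j-1]).
    ·  3  4  5  4  2  2  4  5  2  3
 ·  0  0  0  0  0  0  0  0  0  0  0
 4  0  0  1  1  1  1  1  1  1  1  1
 2  0  0  1  1  1  2  2  2  2  2  2
 4  0  0  1  1  2  2  2  3  3  3  3
 5  0  0  1  2  2  2  2  3  4  4  4
 3  0  1  1  2  2  2  2  3  4  4  5
 6  0  1  1  2  2  2  2  3  4  4  5
 5  0  1  1  2  2  2  2  3  4  4  5
 5  0  1  1  2  2  2  2  3  4  4  5
 2  0  1  1  2  2  3  3  3  4  5  5
 5  0  1  1  2  2  3  3  3  4  5  5
 6  0  1  1  2  2  3  3  3  4  5  5
 6  0  1  1  2  2  3  3  3  4  5  5
dp[12][10] = 5. One LCS (by backtracking along matches): 4, 2, 4, 5, 3.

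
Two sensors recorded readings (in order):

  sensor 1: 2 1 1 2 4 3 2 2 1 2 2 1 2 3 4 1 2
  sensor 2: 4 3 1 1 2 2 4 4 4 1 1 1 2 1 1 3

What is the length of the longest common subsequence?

Taking 1 at sensor 1[2]=sensor 2[3] → 1 at sensor 1[3]=sensor 2[4] → 2 at sensor 1[4]=sensor 2[6] → 4 at sensor 1[5]=sensor 2[9] → 2 at sensor 1[8]=sensor 2[13] → 1 at sensor 1[9]=sensor 2[14] → 1 at sensor 1[12]=sensor 2[15] → 3 at sensor 1[14]=sensor 2[16] gives a common subsequence of length 8, and the DP table's final entry dp[17][16] is also 8, so no common subsequence is longer.

8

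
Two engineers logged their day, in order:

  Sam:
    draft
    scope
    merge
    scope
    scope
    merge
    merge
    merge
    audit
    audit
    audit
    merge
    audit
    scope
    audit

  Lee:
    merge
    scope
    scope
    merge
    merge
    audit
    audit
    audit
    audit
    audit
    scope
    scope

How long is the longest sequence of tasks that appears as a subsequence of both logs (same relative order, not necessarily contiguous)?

10

Taking merge [3,1]; then scope [4,2]; then scope [5,3]; then merge [6,4]; then merge [7,5]; then audit [9,7]; then audit [10,8]; then audit [11,9]; then audit [13,10]; then scope [14,12] gives a common subsequence of length 10, and the DP table's final entry dp[15][12] is also 10, so no common subsequence is longer.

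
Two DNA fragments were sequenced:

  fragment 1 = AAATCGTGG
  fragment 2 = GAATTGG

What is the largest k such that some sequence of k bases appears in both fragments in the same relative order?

Let dp[i][j] be the LCS length of the first i bases of fragment 1 and the first j bases of fragment 2. dp[i][j] = dp[i-1][j-1]+1 when the i-th and j-th bases match, else max(dp[i-1][j], dp[i][j-1]).
    ·  G  A  A  T  T  G  G
 ·  0  0  0  0  0  0  0  0
 A  0  0  1  1  1  1  1  1
 A  0  0  1  2  2  2  2  2
 A  0  0  1  2  2  2  2  2
 T  0  0  1  2  3  3  3  3
 C  0  0  1  2  3  3  3  3
 G  0  1  1  2  3  3  4  4
 T  0  1  1  2  3  4  4  4
 G  0  1  1  2  3  4  5  5
 G  0  1  1  2  3  4  5  6
dp[9][7] = 6. One LCS (by backtracking along matches): AATTGG.

6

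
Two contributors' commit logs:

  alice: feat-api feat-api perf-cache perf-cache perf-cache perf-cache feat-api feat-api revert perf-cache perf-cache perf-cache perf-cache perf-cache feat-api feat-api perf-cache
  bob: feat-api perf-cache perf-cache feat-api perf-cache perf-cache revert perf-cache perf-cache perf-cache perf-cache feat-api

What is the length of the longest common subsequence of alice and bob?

Match feat-api (alice #2, bob #1), perf-cache (alice #3, bob #2), perf-cache (alice #4, bob #3), perf-cache (alice #5, bob #5), perf-cache (alice #6, bob #6), revert (alice #9, bob #7), perf-cache (alice #11, bob #8), perf-cache (alice #12, bob #9), perf-cache (alice #13, bob #10), perf-cache (alice #14, bob #11), feat-api (alice #16, bob #12) — 11 commits in the same relative order in both. Since dp[17][12] = 11, nothing longer is possible.

11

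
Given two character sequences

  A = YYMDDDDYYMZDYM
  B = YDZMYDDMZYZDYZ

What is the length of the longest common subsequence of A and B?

One common subsequence of length 8: Y [1,1]; then Y [2,5]; then D [4,6]; then D [5,7]; then Y [9,10]; then Z [11,11]; then D [12,12]; then Y [13,13]. Since dp[14][14] = 8, nothing longer is possible.

8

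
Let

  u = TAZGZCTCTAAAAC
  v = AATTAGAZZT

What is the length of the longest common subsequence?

Match T at u[1]=v[4], then A at u[2]=v[7], then Z at u[3]=v[8], then Z at u[5]=v[9], then T at u[9]=v[10] — 5 characters in the same relative order in both. Since dp[14][10] = 5, nothing longer is possible.

5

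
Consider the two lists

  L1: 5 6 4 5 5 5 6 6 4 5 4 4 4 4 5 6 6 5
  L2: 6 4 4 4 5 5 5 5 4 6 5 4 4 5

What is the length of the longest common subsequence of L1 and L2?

Taking 6 [2,1] → 4 [3,4] → 5 [4,6] → 5 [5,7] → 5 [6,8] → 6 [8,10] → 5 [10,11] → 4 [13,12] → 4 [14,13] → 5 [18,14] gives a common subsequence of length 10. dp[18][14] = 10 confirms this is the maximum.

10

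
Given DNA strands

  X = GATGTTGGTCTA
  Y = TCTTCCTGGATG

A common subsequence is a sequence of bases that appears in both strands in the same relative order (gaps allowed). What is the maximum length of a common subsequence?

6

Let dp[i][j] be the LCS length of the first i bases of X and the first j bases of Y. dp[i][j] = dp[i-1][j-1]+1 when the i-th and j-th bases match, else max(dp[i-1][j], dp[i][j-1]).
    ·  T  C  T  T  C  C  T  G  G  A  T  G
 ·  0  0  0  0  0  0  0  0  0  0  0  0  0
 G  0  0  0  0  0  0  0  0  1  1  1  1  1
 A  0  0  0  0  0  0  0  0  1  1  2  2  2
 T  0  1  1  1  1  1  1  1  1  1  2  3  3
 G  0  1  1  1  1  1  1  1  2  2  2  3  4
 T  0  1  1  2  2  2  2  2  2  2  2  3  4
 T  0  1  1  2  3  3  3  3  3  3  3  3  4
 G  0  1  1  2  3  3  3  3  4  4  4  4  4
 G  0  1  1  2  3  3  3  3  4  5  5  5  5
 T  0  1  1  2  3  3  3  4  4  5  5  6  6
 C  0  1  2  2  3  4  4  4  4  5  5  6  6
 T  0  1  2  3  3  4  4  5  5  5  5  6  6
 A  0  1  2  3  3  4  4  5  5  5  6  6  6
dp[12][12] = 6. One LCS (by backtracking along matches): TTTGGT.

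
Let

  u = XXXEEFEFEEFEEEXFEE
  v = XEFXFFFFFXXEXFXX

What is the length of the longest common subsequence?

One common subsequence of length 8: X (u #1, v #1), X (u #2, v #4), F (u #6, v #7), F (u #8, v #8), F (u #11, v #9), E (u #14, v #12), X (u #15, v #13), F (u #16, v #14). dp[18][16] = 8 confirms this is the maximum.

8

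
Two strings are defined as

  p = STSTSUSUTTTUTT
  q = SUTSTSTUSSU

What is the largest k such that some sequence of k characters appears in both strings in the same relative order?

8

Pick S (p #1, q #1); then T (p #2, q #3); then S (p #3, q #4); then T (p #4, q #5); then S (p #5, q #6); then U (p #6, q #8); then S (p #7, q #10); then U (p #12, q #11); all 8 characters appear in both, in order. Since dp[14][11] = 8, nothing longer is possible.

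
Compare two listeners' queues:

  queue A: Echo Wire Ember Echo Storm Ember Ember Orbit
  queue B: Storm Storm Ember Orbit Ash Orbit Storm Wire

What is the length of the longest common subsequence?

Taking Storm [5,2]; then Ember [6,3]; then Orbit [8,6] gives a common subsequence of length 3. The LCS DP gives dp[8][8] = 3, so this is optimal.

3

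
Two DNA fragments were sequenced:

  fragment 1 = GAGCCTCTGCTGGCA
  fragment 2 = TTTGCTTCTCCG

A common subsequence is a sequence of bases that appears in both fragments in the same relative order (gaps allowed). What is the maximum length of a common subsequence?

7

Pick G [3,4] → C [4,5] → C [5,8] → T [6,9] → C [7,10] → C [10,11] → G [13,12]; all 7 bases appear in both, in order. dp[15][12] = 7 confirms this is the maximum.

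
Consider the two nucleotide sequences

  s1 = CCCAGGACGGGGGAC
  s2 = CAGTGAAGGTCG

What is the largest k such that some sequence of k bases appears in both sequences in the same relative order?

One common subsequence of length 8: C (s1 #3, s2 #1) → A (s1 #4, s2 #2) → G (s1 #5, s2 #3) → G (s1 #6, s2 #5) → A (s1 #7, s2 #7) → G (s1 #9, s2 #8) → G (s1 #10, s2 #9) → G (s1 #13, s2 #12). The LCS DP gives dp[15][12] = 8, so this is optimal.

8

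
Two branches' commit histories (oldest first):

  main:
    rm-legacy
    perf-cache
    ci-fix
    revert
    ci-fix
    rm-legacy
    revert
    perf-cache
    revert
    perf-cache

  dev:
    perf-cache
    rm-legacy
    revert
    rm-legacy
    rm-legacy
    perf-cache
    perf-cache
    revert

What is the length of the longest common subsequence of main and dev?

Pick rm-legacy (main #1, dev #2); then revert (main #4, dev #3); then rm-legacy (main #6, dev #5); then perf-cache (main #8, dev #7); then revert (main #9, dev #8); all 5 commits appear in both, in order. Since dp[10][8] = 5, nothing longer is possible.

5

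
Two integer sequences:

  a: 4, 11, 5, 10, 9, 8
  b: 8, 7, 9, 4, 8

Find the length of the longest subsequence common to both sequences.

Taking 4 [1,4], 8 [6,5] gives a common subsequence of length 2. dp[6][5] = 2 confirms this is the maximum.

2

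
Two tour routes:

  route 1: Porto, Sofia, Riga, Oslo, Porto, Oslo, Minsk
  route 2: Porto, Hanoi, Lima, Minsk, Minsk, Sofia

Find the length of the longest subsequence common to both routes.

One common subsequence of length 2: Porto (route 1 #1, route 2 #1) → Sofia (route 1 #2, route 2 #6). dp[7][6] = 2 confirms this is the maximum.

2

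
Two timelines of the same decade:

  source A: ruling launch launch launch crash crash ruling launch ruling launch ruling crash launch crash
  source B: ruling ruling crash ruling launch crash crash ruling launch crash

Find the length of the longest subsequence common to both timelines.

7

Pick ruling (source A #1, source B #4); then launch (source A #4, source B #5); then crash (source A #5, source B #6); then crash (source A #6, source B #7); then ruling (source A #11, source B #8); then launch (source A #13, source B #9); then crash (source A #14, source B #10); all 7 events appear in both, in order. The LCS DP gives dp[14][10] = 7, so this is optimal.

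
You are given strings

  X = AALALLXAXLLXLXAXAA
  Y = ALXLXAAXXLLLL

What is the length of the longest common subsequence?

9

Pick A [2,1], L [3,2], L [6,4], X [7,5], A [8,7], X [9,9], L [10,11], L [11,12], L [13,13]; all 9 characters appear in both, in order, and the DP table's final entry dp[18][13] is also 9, so no common subsequence is longer.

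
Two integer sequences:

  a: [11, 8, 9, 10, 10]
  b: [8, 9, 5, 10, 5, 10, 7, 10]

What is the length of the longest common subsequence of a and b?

4

One common subsequence of length 4: 8 at a[2]=b[1], then 9 at a[3]=b[2], then 10 at a[4]=b[6], then 10 at a[5]=b[8]. dp[5][8] = 4 confirms this is the maximum.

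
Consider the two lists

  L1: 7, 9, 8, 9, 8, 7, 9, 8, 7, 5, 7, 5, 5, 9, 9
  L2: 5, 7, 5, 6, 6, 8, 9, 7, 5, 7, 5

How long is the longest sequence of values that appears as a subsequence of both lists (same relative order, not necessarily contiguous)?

7

Taking 7 at L1[1]=L2[2], then 8 at L1[5]=L2[6], then 9 at L1[7]=L2[7], then 7 at L1[9]=L2[8], then 5 at L1[10]=L2[9], then 7 at L1[11]=L2[10], then 5 at L1[13]=L2[11] gives a common subsequence of length 7. dp[15][11] = 7 confirms this is the maximum.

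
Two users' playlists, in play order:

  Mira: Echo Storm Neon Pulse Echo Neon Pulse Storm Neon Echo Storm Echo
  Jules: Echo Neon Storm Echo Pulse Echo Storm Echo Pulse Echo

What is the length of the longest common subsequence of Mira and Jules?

Pick Echo at Mira[1]=Jules[1] → Storm at Mira[2]=Jules[3] → Pulse at Mira[4]=Jules[5] → Echo at Mira[5]=Jules[6] → Storm at Mira[8]=Jules[7] → Echo at Mira[10]=Jules[8] → Echo at Mira[12]=Jules[10]; all 7 songs appear in both, in order, and the DP table's final entry dp[12][10] is also 7, so no common subsequence is longer.

7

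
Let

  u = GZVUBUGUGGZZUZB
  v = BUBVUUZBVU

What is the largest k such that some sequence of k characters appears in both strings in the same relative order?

Let dp[i][j] be the LCS length of the first i characters of u and the first j characters of v. dp[i][j] = dp[i-1][j-1]+1 when the i-th and j-th characters match, else max(dp[i-1][j], dp[i][j-1]).
    ·  B  U  B  V  U  U  Z  B  V  U
 ·  0  0  0  0  0  0  0  0  0  0  0
 G  0  0  0  0  0  0  0  0  0  0  0
 Z  0  0  0  0  0  0  0  1  1  1  1
 V  0  0  0  0  1  1  1  1  1  2  2
 U  0  0  1  1  1  2  2  2  2  2  3
 B  0  1  1  2  2  2  2  2  3  3  3
 U  0  1  2  2  2  3  3  3  3  3  4
 G  0  1  2  2  2  3  3  3  3  3  4
 U  0  1  2  2  2  3  4  4  4  4  4
 G  0  1  2  2  2  3  4  4  4  4  4
 G  0  1  2  2  2  3  4  4  4  4  4
 Z  0  1  2  2  2  3  4  5  5  5  5
 Z  0  1  2  2  2  3  4  5  5  5  5
 U  0  1  2  2  2  3  4  5  5  5  6
 Z  0  1  2  2  2  3  4  5  5  5  6
 B  0  1  2  3  3  3  4  5  6  6  6
dp[15][10] = 6. One LCS (by backtracking along matches): UBUUZU.

6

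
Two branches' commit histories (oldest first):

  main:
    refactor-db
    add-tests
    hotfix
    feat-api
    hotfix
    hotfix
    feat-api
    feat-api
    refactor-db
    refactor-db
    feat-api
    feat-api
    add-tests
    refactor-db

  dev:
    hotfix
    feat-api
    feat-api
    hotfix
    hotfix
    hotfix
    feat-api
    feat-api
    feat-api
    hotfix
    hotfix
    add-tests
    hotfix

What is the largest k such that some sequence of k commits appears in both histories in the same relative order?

8

Taking hotfix (main #3, dev #1) → feat-api (main #4, dev #3) → hotfix (main #5, dev #5) → hotfix (main #6, dev #6) → feat-api (main #7, dev #7) → feat-api (main #8, dev #8) → feat-api (main #11, dev #9) → add-tests (main #13, dev #12) gives a common subsequence of length 8. The LCS DP gives dp[14][13] = 8, so this is optimal.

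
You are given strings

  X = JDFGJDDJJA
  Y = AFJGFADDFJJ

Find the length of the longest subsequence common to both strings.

Let dp[i][j] be the LCS length of the first i characters of X and the first j characters of Y. dp[i][j] = dp[i-1][j-1]+1 when the i-th and j-th characters match, else max(dp[i-1][j], dp[i][j-1]).
    ·  A  F  J  G  F  A  D  D  F  J  J
 ·  0  0  0  0  0  0  0  0  0  0  0  0
 J  0  0  0  1  1  1  1  1  1  1  1  1
 D  0  0  0  1  1  1  1  2  2  2  2  2
 F  0  0  1  1  1  2  2  2  2  3  3  3
 G  0  0  1  1  2  2  2  2  2  3  3  3
 J  0  0  1  2  2  2  2  2  2  3  4  4
 D  0  0  1  2  2  2  2  3  3  3  4  4
 D  0  0  1  2  2  2  2  3  4  4  4  4
 J  0  0  1  2  2  2  2  3  4  4  5  5
 J  0  0  1  2  2  2  2  3  4  4  5  6
 A  0  1  1  2  2  2  3  3  4  4  5  6
dp[10][11] = 6. One LCS (by backtracking along matches): JFDDJJ.

6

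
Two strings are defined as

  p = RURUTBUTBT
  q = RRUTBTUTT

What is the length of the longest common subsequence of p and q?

8

Let dp[i][j] be the LCS length of the first i characters of p and the first j characters of q. dp[i][j] = dp[i-1][j-1]+1 when the i-th and j-th characters match, else max(dp[i-1][j], dp[i][j-1]).
    ·  R  R  U  T  B  T  U  T  T
 ·  0  0  0  0  0  0  0  0  0  0
 R  0  1  1  1  1  1  1  1  1  1
 U  0  1  1  2  2  2  2  2  2  2
 R  0  1  2  2  2  2  2  2  2  2
 U  0  1  2  3  3  3  3  3  3  3
 T  0  1  2  3  4  4  4  4  4  4
 B  0  1  2  3  4  5  5  5  5  5
 U  0  1  2  3  4  5  5  6  6  6
 T  0  1  2  3  4  5  6  6  7  7
 B  0  1  2  3  4  5  6  6  7  7
 T  0  1  2  3  4  5  6  6  7  8
dp[10][9] = 8. One LCS (by backtracking along matches): RRUTBUTT.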